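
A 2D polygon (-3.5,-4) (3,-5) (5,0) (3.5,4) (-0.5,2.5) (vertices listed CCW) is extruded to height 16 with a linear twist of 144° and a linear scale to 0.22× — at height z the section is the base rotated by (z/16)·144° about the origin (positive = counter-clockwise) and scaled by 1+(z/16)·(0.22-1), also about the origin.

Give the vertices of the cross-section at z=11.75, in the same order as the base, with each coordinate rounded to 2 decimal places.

t = z/height = 11.75/16 = 0.734375
s = 1 + (scale-1)·z/height = 1 + (0.22-1)·11.75/16 = 0.427188
θ = twist·z/height = 144°·11.75/16 = 105.7500° = 1.845686 rad
cos θ = -0.271440, sin θ = 0.962455 (intermediates below are computed at full precision and shown rounded to 5 d.p.)
v1: (-3.5,-4) → rotate → (4.79986,-2.28283) → ×s → (2.05044,-0.97520) → (2.05,-0.98)
v2: (3,-5) → rotate → (3.99795,4.24457) → ×s → (1.70788,1.81323) → (1.71,1.81)
v3: (5,0) → rotate → (-1.35720,4.81228) → ×s → (-0.57978,2.05574) → (-0.58,2.06)
v4: (3.5,4) → rotate → (-4.79986,2.28283) → ×s → (-2.05044,0.97520) → (-2.05,0.98)
v5: (-0.5,2.5) → rotate → (-2.27042,-1.15983) → ×s → (-0.96989,-0.49546) → (-0.97,-0.50)

Cross-section at z=11.75: (2.05,-0.98) (1.71,1.81) (-0.58,2.06) (-2.05,0.98) (-0.97,-0.50)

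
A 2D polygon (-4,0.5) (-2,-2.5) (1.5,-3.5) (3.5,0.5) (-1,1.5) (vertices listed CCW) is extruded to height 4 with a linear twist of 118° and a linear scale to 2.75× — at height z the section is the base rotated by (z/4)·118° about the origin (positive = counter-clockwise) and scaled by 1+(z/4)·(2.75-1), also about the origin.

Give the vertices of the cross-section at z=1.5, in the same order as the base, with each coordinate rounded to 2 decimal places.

Cross-section at z=1.5: (-5.32,-4.03) (0.52,-5.28) (5.82,-2.42) (3.57,4.64) (-2.92,0.62)

t = z/height = 1.5/4 = 0.375
s = 1 + (scale-1)·z/height = 1 + (2.75-1)·1.5/4 = 1.656250
θ = twist·z/height = 118°·1.5/4 = 44.2500° = 0.772308 rad
cos θ = 0.716302, sin θ = 0.697790 (intermediates below are computed at full precision and shown rounded to 5 d.p.)
v1: (-4,0.5) → rotate → (-3.21410,-2.43301) → ×s → (-5.32336,-4.02967) → (-5.32,-4.03)
v2: (-2,-2.5) → rotate → (0.31187,-3.18634) → ×s → (0.51654,-5.27737) → (0.52,-5.28)
v3: (1.5,-3.5) → rotate → (3.51672,-1.46037) → ×s → (5.82457,-2.41874) → (5.82,-2.42)
v4: (3.5,0.5) → rotate → (2.15816,2.80042) → ×s → (3.57446,4.63819) → (3.57,4.64)
v5: (-1,1.5) → rotate → (-1.76299,0.37666) → ×s → (-2.91995,0.62385) → (-2.92,0.62)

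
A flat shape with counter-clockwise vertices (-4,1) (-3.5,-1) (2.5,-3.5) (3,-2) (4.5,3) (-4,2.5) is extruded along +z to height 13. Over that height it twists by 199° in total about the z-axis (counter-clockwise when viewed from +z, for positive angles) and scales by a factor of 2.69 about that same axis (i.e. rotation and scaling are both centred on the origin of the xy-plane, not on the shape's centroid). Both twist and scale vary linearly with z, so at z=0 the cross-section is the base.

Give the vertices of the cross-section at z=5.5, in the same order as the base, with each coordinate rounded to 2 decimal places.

Cross-section at z=5.5: (-2.40,-6.65) (1.10,-6.15) (6.41,3.66) (3.93,4.77) (-4.34,8.20) (-4.96,-6.39)

t = z/height = 5.5/13 = 0.423077
s = 1 + (scale-1)·z/height = 1 + (2.69-1)·5.5/13 = 1.715000
θ = twist·z/height = 199°·5.5/13 = 84.1923° = 1.469433 rad
cos θ = 0.101190, sin θ = 0.994867 (intermediates below are computed at full precision and shown rounded to 5 d.p.)
v1: (-4,1) → rotate → (-1.39963,-3.87828) → ×s → (-2.40036,-6.65125) → (-2.40,-6.65)
v2: (-3.5,-1) → rotate → (0.64070,-3.58322) → ×s → (1.09880,-6.14523) → (1.10,-6.15)
v3: (2.5,-3.5) → rotate → (3.73501,2.13300) → ×s → (6.40554,3.65810) → (6.41,3.66)
v4: (3,-2) → rotate → (2.29330,2.78222) → ×s → (3.93302,4.77151) → (3.93,4.77)
v5: (4.5,3) → rotate → (-2.52925,4.78047) → ×s → (-4.33766,8.19851) → (-4.34,8.20)
v6: (-4,2.5) → rotate → (-2.89193,-3.72649) → ×s → (-4.95966,-6.39094) → (-4.96,-6.39)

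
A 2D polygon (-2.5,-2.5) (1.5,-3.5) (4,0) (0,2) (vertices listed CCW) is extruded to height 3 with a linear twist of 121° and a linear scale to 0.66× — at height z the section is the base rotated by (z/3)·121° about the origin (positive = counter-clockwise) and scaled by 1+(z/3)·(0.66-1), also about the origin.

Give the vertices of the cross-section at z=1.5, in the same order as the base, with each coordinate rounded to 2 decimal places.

Cross-section at z=1.5: (0.78,-2.83) (3.14,-0.35) (1.63,2.89) (-1.44,0.82)

t = z/height = 1.5/3 = 0.5
s = 1 + (scale-1)·z/height = 1 + (0.66-1)·1.5/3 = 0.830000
θ = twist·z/height = 121°·1.5/3 = 60.5000° = 1.055924 rad
cos θ = 0.492424, sin θ = 0.870356 (intermediates below are computed at full precision and shown rounded to 5 d.p.)
v1: (-2.5,-2.5) → rotate → (0.94483,-3.40695) → ×s → (0.78421,-2.82777) → (0.78,-2.83)
v2: (1.5,-3.5) → rotate → (3.78488,-0.41795) → ×s → (3.14145,-0.34690) → (3.14,-0.35)
v3: (4,0) → rotate → (1.96969,3.48142) → ×s → (1.63485,2.88958) → (1.63,2.89)
v4: (0,2) → rotate → (-1.74071,0.98485) → ×s → (-1.44479,0.81742) → (-1.44,0.82)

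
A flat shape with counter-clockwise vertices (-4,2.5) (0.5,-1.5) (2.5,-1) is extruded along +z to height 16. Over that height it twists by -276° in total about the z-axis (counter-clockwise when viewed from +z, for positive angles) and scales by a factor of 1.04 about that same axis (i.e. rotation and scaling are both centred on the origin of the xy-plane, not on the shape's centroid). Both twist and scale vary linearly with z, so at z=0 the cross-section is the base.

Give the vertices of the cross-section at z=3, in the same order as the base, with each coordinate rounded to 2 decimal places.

t = z/height = 3/16 = 0.1875
s = 1 + (scale-1)·z/height = 1 + (1.04-1)·3/16 = 1.007500
θ = twist·z/height = -276°·3/16 = -51.7500° = -0.903208 rad
cos θ = 0.619094, sin θ = -0.785317 (intermediates below are computed at full precision and shown rounded to 5 d.p.)
v1: (-4,2.5) → rotate → (-0.51308,4.68900) → ×s → (-0.51693,4.72417) → (-0.52,4.72)
v2: (0.5,-1.5) → rotate → (-0.86843,-1.32130) → ×s → (-0.87494,-1.33121) → (-0.87,-1.33)
v3: (2.5,-1) → rotate → (0.76242,-2.58239) → ×s → (0.76814,-2.60175) → (0.77,-2.60)

Cross-section at z=3: (-0.52,4.72) (-0.87,-1.33) (0.77,-2.60)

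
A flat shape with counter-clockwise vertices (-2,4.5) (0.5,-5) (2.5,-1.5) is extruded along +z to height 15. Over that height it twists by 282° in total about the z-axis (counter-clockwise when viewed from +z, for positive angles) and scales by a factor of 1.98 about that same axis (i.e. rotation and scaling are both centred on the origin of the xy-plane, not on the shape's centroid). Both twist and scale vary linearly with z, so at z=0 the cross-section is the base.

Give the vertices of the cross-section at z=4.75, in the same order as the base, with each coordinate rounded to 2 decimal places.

Cross-section at z=4.75: (-5.93,-2.55) (6.56,0.58) (2.01,3.25)

t = z/height = 4.75/15 = 0.316667
s = 1 + (scale-1)·z/height = 1 + (1.98-1)·4.75/15 = 1.310333
θ = twist·z/height = 282°·4.75/15 = 89.3000° = 1.558579 rad
cos θ = 0.012217, sin θ = 0.999925 (intermediates below are computed at full precision and shown rounded to 5 d.p.)
v1: (-2,4.5) → rotate → (-4.52410,-1.94487) → ×s → (-5.92808,-2.54843) → (-5.93,-2.55)
v2: (0.5,-5) → rotate → (5.00574,0.43888) → ×s → (6.55918,0.57508) → (6.56,0.58)
v3: (2.5,-1.5) → rotate → (1.53043,2.48149) → ×s → (2.00537,3.25158) → (2.01,3.25)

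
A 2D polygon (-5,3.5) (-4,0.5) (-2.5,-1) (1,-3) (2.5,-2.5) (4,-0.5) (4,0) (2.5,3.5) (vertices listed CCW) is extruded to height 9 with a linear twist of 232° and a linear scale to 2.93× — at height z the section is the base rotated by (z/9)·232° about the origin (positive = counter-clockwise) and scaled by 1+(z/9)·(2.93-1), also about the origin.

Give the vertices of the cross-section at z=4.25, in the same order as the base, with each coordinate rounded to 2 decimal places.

Cross-section at z=4.25: (-3.11,-11.24) (1.66,-7.52) (3.40,-3.86) (4.76,3.72) (2.90,6.10) (-1.66,7.52) (-2.56,7.20) (-7.90,2.26)

t = z/height = 4.25/9 = 0.472222
s = 1 + (scale-1)·z/height = 1 + (2.93-1)·4.25/9 = 1.911389
θ = twist·z/height = 232°·4.25/9 = 109.5556° = 1.912105 rad
cos θ = -0.334721, sin θ = 0.942317 (intermediates below are computed at full precision and shown rounded to 5 d.p.)
v1: (-5,3.5) → rotate → (-1.62451,-5.88311) → ×s → (-3.10507,-11.24491) → (-3.11,-11.24)
v2: (-4,0.5) → rotate → (0.86772,-3.93663) → ×s → (1.65856,-7.52443) → (1.66,-7.52)
v3: (-2.5,-1) → rotate → (1.77912,-2.02107) → ×s → (3.40059,-3.86306) → (3.40,-3.86)
v4: (1,-3) → rotate → (2.49223,1.94648) → ×s → (4.76362,3.72048) → (4.76,3.72)
v5: (2.5,-2.5) → rotate → (1.51899,3.19260) → ×s → (2.90338,6.10229) → (2.90,6.10)
v6: (4,-0.5) → rotate → (-0.86772,3.93663) → ×s → (-1.65856,7.52443) → (-1.66,7.52)
v7: (4,0) → rotate → (-1.33888,3.76927) → ×s → (-2.55913,7.20454) → (-2.56,7.20)
v8: (2.5,3.5) → rotate → (-4.13491,1.18427) → ×s → (-7.90343,2.26360) → (-7.90,2.26)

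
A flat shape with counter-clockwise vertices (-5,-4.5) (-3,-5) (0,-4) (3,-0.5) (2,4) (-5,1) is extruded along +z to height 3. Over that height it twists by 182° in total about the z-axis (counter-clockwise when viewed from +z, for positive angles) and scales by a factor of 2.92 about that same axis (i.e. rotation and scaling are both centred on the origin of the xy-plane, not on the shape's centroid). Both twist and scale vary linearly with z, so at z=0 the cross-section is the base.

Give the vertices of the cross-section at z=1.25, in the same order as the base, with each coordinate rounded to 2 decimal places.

t = z/height = 1.25/3 = 0.416667
s = 1 + (scale-1)·z/height = 1 + (2.92-1)·1.25/3 = 1.800000
θ = twist·z/height = 182°·1.25/3 = 75.8333° = 1.323541 rad
cos θ = 0.244743, sin θ = 0.969588 (intermediates below are computed at full precision and shown rounded to 5 d.p.)
v1: (-5,-4.5) → rotate → (3.13943,-5.94928) → ×s → (5.65097,-10.70871) → (5.65,-10.71)
v2: (-3,-5) → rotate → (4.11371,-4.13248) → ×s → (7.40468,-7.43846) → (7.40,-7.44)
v3: (0,-4) → rotate → (3.87835,-0.97897) → ×s → (6.98103,-1.76215) → (6.98,-1.76)
v4: (3,-0.5) → rotate → (1.21902,2.78639) → ×s → (2.19424,5.01551) → (2.19,5.02)
v5: (2,4) → rotate → (-3.38886,2.91815) → ×s → (-6.09996,5.25267) → (-6.10,5.25)
v6: (-5,1) → rotate → (-2.19330,-4.60320) → ×s → (-3.94795,-8.28575) → (-3.95,-8.29)

Cross-section at z=1.25: (5.65,-10.71) (7.40,-7.44) (6.98,-1.76) (2.19,5.02) (-6.10,5.25) (-3.95,-8.29)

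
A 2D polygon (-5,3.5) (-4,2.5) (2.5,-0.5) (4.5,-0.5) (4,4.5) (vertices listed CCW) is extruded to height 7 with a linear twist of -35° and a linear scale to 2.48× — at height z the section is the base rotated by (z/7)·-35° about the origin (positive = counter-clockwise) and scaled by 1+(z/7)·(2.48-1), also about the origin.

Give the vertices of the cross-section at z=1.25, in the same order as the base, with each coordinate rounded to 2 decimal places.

Cross-section at z=1.25: (-5.80,5.09) (-4.68,3.69) (3.07,-0.97) (5.59,-1.25) (5.65,5.10)

t = z/height = 1.25/7 = 0.178571
s = 1 + (scale-1)·z/height = 1 + (2.48-1)·1.25/7 = 1.264286
θ = twist·z/height = -35°·1.25/7 = -6.2500° = -0.109083 rad
cos θ = 0.994056, sin θ = -0.108867 (intermediates below are computed at full precision and shown rounded to 5 d.p.)
v1: (-5,3.5) → rotate → (-4.58925,4.02353) → ×s → (-5.80212,5.08689) → (-5.80,5.09)
v2: (-4,2.5) → rotate → (-3.70406,2.92061) → ×s → (-4.68299,3.69248) → (-4.68,3.69)
v3: (2.5,-0.5) → rotate → (2.43071,-0.76920) → ×s → (3.07311,-0.97248) → (3.07,-0.97)
v4: (4.5,-0.5) → rotate → (4.41882,-0.98693) → ×s → (5.58665,-1.24776) → (5.59,-1.25)
v5: (4,4.5) → rotate → (4.46613,4.03779) → ×s → (5.64646,5.10492) → (5.65,5.10)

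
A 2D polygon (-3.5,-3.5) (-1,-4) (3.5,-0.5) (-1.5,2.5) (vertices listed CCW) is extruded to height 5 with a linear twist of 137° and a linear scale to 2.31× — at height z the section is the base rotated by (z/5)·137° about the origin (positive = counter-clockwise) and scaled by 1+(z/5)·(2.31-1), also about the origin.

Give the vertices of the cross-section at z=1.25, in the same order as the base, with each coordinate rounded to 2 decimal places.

t = z/height = 1.25/5 = 0.25
s = 1 + (scale-1)·z/height = 1 + (2.31-1)·1.25/5 = 1.327500
θ = twist·z/height = 137°·1.25/5 = 34.2500° = 0.597775 rad
cos θ = 0.826590, sin θ = 0.562805 (intermediates below are computed at full precision and shown rounded to 5 d.p.)
v1: (-3.5,-3.5) → rotate → (-0.92325,-4.86288) → ×s → (-1.22561,-6.45548) → (-1.23,-6.46)
v2: (-1,-4) → rotate → (1.42463,-3.86916) → ×s → (1.89120,-5.13632) → (1.89,-5.14)
v3: (3.5,-0.5) → rotate → (3.17447,1.55652) → ×s → (4.21410,2.06628) → (4.21,2.07)
v4: (-1.5,2.5) → rotate → (-2.64690,1.22227) → ×s → (-3.51376,1.62256) → (-3.51,1.62)

Cross-section at z=1.25: (-1.23,-6.46) (1.89,-5.14) (4.21,2.07) (-3.51,1.62)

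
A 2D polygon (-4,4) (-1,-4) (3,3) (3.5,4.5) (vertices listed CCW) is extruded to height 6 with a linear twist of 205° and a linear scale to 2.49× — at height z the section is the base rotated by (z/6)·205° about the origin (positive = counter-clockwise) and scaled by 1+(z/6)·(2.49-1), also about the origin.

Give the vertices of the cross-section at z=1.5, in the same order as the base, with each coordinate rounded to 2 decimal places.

Cross-section at z=1.5: (-7.72,-0.85) (3.42,-4.51) (-0.63,5.79) (-1.81,7.61)

t = z/height = 1.5/6 = 0.25
s = 1 + (scale-1)·z/height = 1 + (2.49-1)·1.5/6 = 1.372500
θ = twist·z/height = 205°·1.5/6 = 51.2500° = 0.894481 rad
cos θ = 0.625923, sin θ = 0.779884 (intermediates below are computed at full precision and shown rounded to 5 d.p.)
v1: (-4,4) → rotate → (-5.62323,-0.61584) → ×s → (-7.71789,-0.84525) → (-7.72,-0.85)
v2: (-1,-4) → rotate → (2.49361,-3.28358) → ×s → (3.42249,-4.50671) → (3.42,-4.51)
v3: (3,3) → rotate → (-0.46188,4.21742) → ×s → (-0.63393,5.78841) → (-0.63,5.79)
v4: (3.5,4.5) → rotate → (-1.31875,5.54625) → ×s → (-1.80998,7.61223) → (-1.81,7.61)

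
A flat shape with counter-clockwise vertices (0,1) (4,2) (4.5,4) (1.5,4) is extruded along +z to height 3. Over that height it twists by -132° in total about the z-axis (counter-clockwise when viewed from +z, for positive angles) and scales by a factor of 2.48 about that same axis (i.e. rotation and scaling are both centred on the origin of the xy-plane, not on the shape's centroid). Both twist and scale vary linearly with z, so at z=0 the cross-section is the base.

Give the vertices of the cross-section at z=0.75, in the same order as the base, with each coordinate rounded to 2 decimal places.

t = z/height = 0.75/3 = 0.25
s = 1 + (scale-1)·z/height = 1 + (2.48-1)·0.75/3 = 1.370000
θ = twist·z/height = -132°·0.75/3 = -33.0000° = -0.575959 rad
cos θ = 0.838671, sin θ = -0.544639 (intermediates below are computed at full precision and shown rounded to 5 d.p.)
v1: (0,1) → rotate → (0.54464,0.83867) → ×s → (0.74616,1.14898) → (0.75,1.15)
v2: (4,2) → rotate → (4.44396,-0.50122) → ×s → (6.08823,-0.68666) → (6.09,-0.69)
v3: (4.5,4) → rotate → (5.95257,0.90381) → ×s → (8.15503,1.23822) → (8.16,1.24)
v4: (1.5,4) → rotate → (3.43656,2.53772) → ×s → (4.70809,3.47668) → (4.71,3.48)

Cross-section at z=0.75: (0.75,1.15) (6.09,-0.69) (8.16,1.24) (4.71,3.48)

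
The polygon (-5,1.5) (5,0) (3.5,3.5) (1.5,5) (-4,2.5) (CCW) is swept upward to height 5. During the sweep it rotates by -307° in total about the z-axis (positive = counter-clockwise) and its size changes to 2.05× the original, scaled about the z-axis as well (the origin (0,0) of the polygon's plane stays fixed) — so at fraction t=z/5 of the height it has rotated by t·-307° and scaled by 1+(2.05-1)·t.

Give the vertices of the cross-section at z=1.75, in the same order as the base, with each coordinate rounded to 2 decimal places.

t = z/height = 1.75/5 = 0.35
s = 1 + (scale-1)·z/height = 1 + (2.05-1)·1.75/5 = 1.367500
θ = twist·z/height = -307°·1.75/5 = -107.4500° = -1.875356 rad
cos θ = -0.299873, sin θ = -0.953979 (intermediates below are computed at full precision and shown rounded to 5 d.p.)
v1: (-5,1.5) → rotate → (2.93034,4.32008) → ×s → (4.00723,5.90772) → (4.01,5.91)
v2: (5,0) → rotate → (-1.49937,-4.76990) → ×s → (-2.05038,-6.52283) → (-2.05,-6.52)
v3: (3.5,3.5) → rotate → (2.28937,-4.38848) → ×s → (3.13071,-6.00125) → (3.13,-6.00)
v4: (1.5,5) → rotate → (4.32008,-2.93034) → ×s → (5.90772,-4.00723) → (5.91,-4.01)
v5: (-4,2.5) → rotate → (3.58444,3.06623) → ×s → (4.90172,4.19307) → (4.90,4.19)

Cross-section at z=1.75: (4.01,5.91) (-2.05,-6.52) (3.13,-6.00) (5.91,-4.01) (4.90,4.19)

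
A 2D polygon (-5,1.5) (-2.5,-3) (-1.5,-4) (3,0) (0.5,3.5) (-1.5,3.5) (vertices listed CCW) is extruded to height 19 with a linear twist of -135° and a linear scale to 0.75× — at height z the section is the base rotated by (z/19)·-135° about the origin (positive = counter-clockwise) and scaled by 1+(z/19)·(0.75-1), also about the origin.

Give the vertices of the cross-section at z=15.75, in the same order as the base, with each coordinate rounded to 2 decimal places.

t = z/height = 15.75/19 = 0.828947
s = 1 + (scale-1)·z/height = 1 + (0.75-1)·15.75/19 = 0.792763
θ = twist·z/height = -135°·15.75/19 = -111.9079° = -1.953161 rad
cos θ = -0.373116, sin θ = -0.927785 (intermediates below are computed at full precision and shown rounded to 5 d.p.)
v1: (-5,1.5) → rotate → (3.25726,4.07925) → ×s → (2.58223,3.23388) → (2.58,3.23)
v2: (-2.5,-3) → rotate → (-1.85057,3.43881) → ×s → (-1.46706,2.72616) → (-1.47,2.73)
v3: (-1.5,-4) → rotate → (-3.15147,2.88414) → ×s → (-2.49837,2.28644) → (-2.50,2.29)
v4: (3,0) → rotate → (-1.11935,-2.78335) → ×s → (-0.88738,-2.20654) → (-0.89,-2.21)
v5: (0.5,3.5) → rotate → (3.06069,-1.76980) → ×s → (2.42640,-1.40303) → (2.43,-1.40)
v6: (-1.5,3.5) → rotate → (3.80692,0.08577) → ×s → (3.01799,0.06800) → (3.02,0.07)

Cross-section at z=15.75: (2.58,3.23) (-1.47,2.73) (-2.50,2.29) (-0.89,-2.21) (2.43,-1.40) (3.02,0.07)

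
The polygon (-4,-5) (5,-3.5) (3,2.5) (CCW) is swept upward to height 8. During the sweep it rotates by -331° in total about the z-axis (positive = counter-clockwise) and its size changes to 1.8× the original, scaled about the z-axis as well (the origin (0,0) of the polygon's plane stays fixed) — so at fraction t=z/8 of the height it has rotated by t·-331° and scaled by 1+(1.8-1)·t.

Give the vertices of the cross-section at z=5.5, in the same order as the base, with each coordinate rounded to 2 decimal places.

Cross-section at z=5.5: (9.90,0.65) (-1.23,9.38) (-6.00,0.82)

t = z/height = 5.5/8 = 0.6875
s = 1 + (scale-1)·z/height = 1 + (1.8-1)·5.5/8 = 1.550000
θ = twist·z/height = -331°·5.5/8 = -227.5625° = -3.971715 rad
cos θ = -0.674786, sin θ = 0.738014 (intermediates below are computed at full precision and shown rounded to 5 d.p.)
v1: (-4,-5) → rotate → (6.38921,0.42187) → ×s → (9.90328,0.65390) → (9.90,0.65)
v2: (5,-3.5) → rotate → (-0.79088,6.05182) → ×s → (-1.22586,9.38032) → (-1.23,9.38)
v3: (3,2.5) → rotate → (-3.86939,0.52708) → ×s → (-5.99756,0.81697) → (-6.00,0.82)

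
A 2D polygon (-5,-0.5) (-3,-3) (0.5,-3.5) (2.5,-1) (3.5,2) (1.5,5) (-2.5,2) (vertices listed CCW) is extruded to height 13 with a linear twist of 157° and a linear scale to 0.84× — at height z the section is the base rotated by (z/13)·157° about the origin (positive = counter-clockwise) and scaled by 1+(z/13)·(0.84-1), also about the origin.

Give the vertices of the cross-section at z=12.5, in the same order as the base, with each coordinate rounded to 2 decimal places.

t = z/height = 12.5/13 = 0.961538
s = 1 + (scale-1)·z/height = 1 + (0.84-1)·12.5/13 = 0.846154
θ = twist·z/height = 157°·12.5/13 = 150.9615° = 2.634776 rad
cos θ = -0.874294, sin θ = 0.485397 (intermediates below are computed at full precision and shown rounded to 5 d.p.)
v1: (-5,-0.5) → rotate → (4.61417,-1.98984) → ×s → (3.90430,-1.68371) → (3.90,-1.68)
v2: (-3,-3) → rotate → (4.07907,1.16669) → ×s → (3.45152,0.98720) → (3.45,0.99)
v3: (0.5,-3.5) → rotate → (1.26174,3.30273) → ×s → (1.06763,2.79462) → (1.07,2.79)
v4: (2.5,-1) → rotate → (-1.70034,2.08779) → ×s → (-1.43875,1.76659) → (-1.44,1.77)
v5: (3.5,2) → rotate → (-4.03082,-0.04970) → ×s → (-3.41070,-0.04205) → (-3.41,-0.04)
v6: (1.5,5) → rotate → (-3.73842,-3.64338) → ×s → (-3.16328,-3.08286) → (-3.16,-3.08)
v7: (-2.5,2) → rotate → (1.21494,-2.96208) → ×s → (1.02803,-2.50638) → (1.03,-2.51)

Cross-section at z=12.5: (3.90,-1.68) (3.45,0.99) (1.07,2.79) (-1.44,1.77) (-3.41,-0.04) (-3.16,-3.08) (1.03,-2.51)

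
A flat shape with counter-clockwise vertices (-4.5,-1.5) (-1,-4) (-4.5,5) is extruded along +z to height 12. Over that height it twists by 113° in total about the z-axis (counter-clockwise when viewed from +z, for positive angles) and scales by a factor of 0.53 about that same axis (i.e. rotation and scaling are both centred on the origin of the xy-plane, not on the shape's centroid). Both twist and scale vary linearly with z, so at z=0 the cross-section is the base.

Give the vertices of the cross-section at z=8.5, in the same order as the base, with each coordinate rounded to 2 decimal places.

t = z/height = 8.5/12 = 0.708333
s = 1 + (scale-1)·z/height = 1 + (0.53-1)·8.5/12 = 0.667083
θ = twist·z/height = 113°·8.5/12 = 80.0417° = 1.396991 rad
cos θ = 0.172932, sin θ = 0.984934 (intermediates below are computed at full precision and shown rounded to 5 d.p.)
v1: (-4.5,-1.5) → rotate → (0.69921,-4.69160) → ×s → (0.46643,-3.12969) → (0.47,-3.13)
v2: (-1,-4) → rotate → (3.76680,-1.67666) → ×s → (2.51277,-1.11847) → (2.51,-1.12)
v3: (-4.5,5) → rotate → (-5.70286,-3.56754) → ×s → (-3.80428,-2.37985) → (-3.80,-2.38)

Cross-section at z=8.5: (0.47,-3.13) (2.51,-1.12) (-3.80,-2.38)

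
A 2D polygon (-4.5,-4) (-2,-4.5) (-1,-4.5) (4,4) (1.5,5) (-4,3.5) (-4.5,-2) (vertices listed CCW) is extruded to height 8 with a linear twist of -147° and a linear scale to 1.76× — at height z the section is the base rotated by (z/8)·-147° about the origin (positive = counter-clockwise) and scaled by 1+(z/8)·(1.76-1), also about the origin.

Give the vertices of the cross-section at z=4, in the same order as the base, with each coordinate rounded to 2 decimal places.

t = z/height = 4/8 = 0.5
s = 1 + (scale-1)·z/height = 1 + (1.76-1)·4/8 = 1.380000
θ = twist·z/height = -147°·4/8 = -73.5000° = -1.282817 rad
cos θ = 0.284015, sin θ = -0.958820 (intermediates below are computed at full precision and shown rounded to 5 d.p.)
v1: (-4.5,-4) → rotate → (-5.11335,3.17863) → ×s → (-7.05642,4.38651) → (-7.06,4.39)
v2: (-2,-4.5) → rotate → (-4.88272,0.63957) → ×s → (-6.73815,0.88261) → (-6.74,0.88)
v3: (-1,-4.5) → rotate → (-4.59870,-0.31925) → ×s → (-6.34621,-0.44056) → (-6.35,-0.44)
v4: (4,4) → rotate → (4.97134,-2.69922) → ×s → (6.86045,-3.72492) → (6.86,-3.72)
v5: (1.5,5) → rotate → (5.22012,-0.01815) → ×s → (7.20377,-0.02505) → (7.20,-0.03)
v6: (-4,3.5) → rotate → (2.21981,4.82933) → ×s → (3.06333,6.66448) → (3.06,6.66)
v7: (-4.5,-2) → rotate → (-3.19571,3.74666) → ×s → (-4.41008,5.17039) → (-4.41,5.17)

Cross-section at z=4: (-7.06,4.39) (-6.74,0.88) (-6.35,-0.44) (6.86,-3.72) (7.20,-0.03) (3.06,6.66) (-4.41,5.17)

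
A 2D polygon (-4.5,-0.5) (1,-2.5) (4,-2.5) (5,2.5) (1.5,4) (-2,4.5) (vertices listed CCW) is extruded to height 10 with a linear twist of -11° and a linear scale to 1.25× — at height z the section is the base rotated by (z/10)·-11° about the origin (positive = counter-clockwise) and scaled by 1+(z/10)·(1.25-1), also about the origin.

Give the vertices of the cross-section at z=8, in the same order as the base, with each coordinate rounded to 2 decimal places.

Cross-section at z=8: (-5.43,0.23) (0.73,-3.15) (4.28,-3.70) (6.39,2.05) (2.51,4.47) (-1.55,5.70)

t = z/height = 8/10 = 0.8
s = 1 + (scale-1)·z/height = 1 + (1.25-1)·8/10 = 1.200000
θ = twist·z/height = -11°·8/10 = -8.8000° = -0.153589 rad
cos θ = 0.988228, sin θ = -0.152986 (intermediates below are computed at full precision and shown rounded to 5 d.p.)
v1: (-4.5,-0.5) → rotate → (-4.52352,0.19432) → ×s → (-5.42822,0.23319) → (-5.43,0.23)
v2: (1,-2.5) → rotate → (0.60576,-2.62356) → ×s → (0.72692,-3.14827) → (0.73,-3.15)
v3: (4,-2.5) → rotate → (3.57045,-3.08251) → ×s → (4.28454,-3.69902) → (4.28,-3.70)
v4: (5,2.5) → rotate → (5.32361,1.70564) → ×s → (6.38833,2.04677) → (6.39,2.05)
v5: (1.5,4) → rotate → (2.09429,3.72343) → ×s → (2.51314,4.46812) → (2.51,4.47)
v6: (-2,4.5) → rotate → (-1.28802,4.75300) → ×s → (-1.54562,5.70360) → (-1.55,5.70)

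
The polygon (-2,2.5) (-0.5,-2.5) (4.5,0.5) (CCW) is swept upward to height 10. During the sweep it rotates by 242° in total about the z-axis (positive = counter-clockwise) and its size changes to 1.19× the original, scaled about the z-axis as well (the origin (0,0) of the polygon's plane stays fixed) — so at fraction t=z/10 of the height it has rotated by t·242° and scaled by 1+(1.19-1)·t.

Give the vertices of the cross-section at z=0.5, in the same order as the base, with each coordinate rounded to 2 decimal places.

Cross-section at z=0.5: (-2.50,2.04) (0.04,-2.57) (4.34,1.45)

t = z/height = 0.5/10 = 0.05
s = 1 + (scale-1)·z/height = 1 + (1.19-1)·0.5/10 = 1.009500
θ = twist·z/height = 242°·0.5/10 = 12.1000° = 0.211185 rad
cos θ = 0.977783, sin θ = 0.209619 (intermediates below are computed at full precision and shown rounded to 5 d.p.)
v1: (-2,2.5) → rotate → (-2.47961,2.02522) → ×s → (-2.50317,2.04446) → (-2.50,2.04)
v2: (-0.5,-2.5) → rotate → (0.03515,-2.54927) → ×s → (0.03549,-2.57349) → (0.04,-2.57)
v3: (4.5,0.5) → rotate → (4.29522,1.43218) → ×s → (4.33602,1.44578) → (4.34,1.45)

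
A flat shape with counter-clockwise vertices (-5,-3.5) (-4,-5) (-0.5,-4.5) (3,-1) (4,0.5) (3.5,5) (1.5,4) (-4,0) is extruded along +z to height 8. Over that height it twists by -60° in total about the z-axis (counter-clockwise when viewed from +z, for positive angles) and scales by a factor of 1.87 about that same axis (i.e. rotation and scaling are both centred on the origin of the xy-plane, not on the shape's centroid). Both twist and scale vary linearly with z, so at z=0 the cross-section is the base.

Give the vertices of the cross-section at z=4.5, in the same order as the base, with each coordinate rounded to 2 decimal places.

Cross-section at z=4.5: (-9.09,-0.20) (-9.09,-2.88) (-4.34,-5.16) (2.89,-3.72) (5.37,-2.69) (8.47,3.30) (5.17,3.71) (-4.95,3.31)

t = z/height = 4.5/8 = 0.5625
s = 1 + (scale-1)·z/height = 1 + (1.87-1)·4.5/8 = 1.489375
θ = twist·z/height = -60°·4.5/8 = -33.7500° = -0.589049 rad
cos θ = 0.831470, sin θ = -0.555570 (intermediates below are computed at full precision and shown rounded to 5 d.p.)
v1: (-5,-3.5) → rotate → (-6.10184,-0.13229) → ×s → (-9.08793,-0.19703) → (-9.09,-0.20)
v2: (-4,-5) → rotate → (-6.10373,-1.93507) → ×s → (-9.09074,-2.88204) → (-9.09,-2.88)
v3: (-0.5,-4.5) → rotate → (-2.91580,-3.46383) → ×s → (-4.34272,-5.15894) → (-4.34,-5.16)
v4: (3,-1) → rotate → (1.93884,-2.49818) → ×s → (2.88766,-3.72073) → (2.89,-3.72)
v5: (4,0.5) → rotate → (3.60366,-1.80655) → ×s → (5.36721,-2.69062) → (5.37,-2.69)
v6: (3.5,5) → rotate → (5.68799,2.21285) → ×s → (8.47156,3.29577) → (8.47,3.30)
v7: (1.5,4) → rotate → (3.46949,2.49252) → ×s → (5.16736,3.71230) → (5.17,3.71)
v8: (-4,0) → rotate → (-3.32588,2.22228) → ×s → (-4.95348,3.30981) → (-4.95,3.31)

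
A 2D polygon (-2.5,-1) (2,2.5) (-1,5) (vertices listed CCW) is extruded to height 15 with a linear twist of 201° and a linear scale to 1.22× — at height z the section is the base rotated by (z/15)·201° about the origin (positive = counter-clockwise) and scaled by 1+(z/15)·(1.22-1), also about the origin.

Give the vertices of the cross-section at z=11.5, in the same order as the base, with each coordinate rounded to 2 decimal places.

t = z/height = 11.5/15 = 0.766667
s = 1 + (scale-1)·z/height = 1 + (1.22-1)·11.5/15 = 1.168667
θ = twist·z/height = 201°·11.5/15 = 154.1000° = 2.689552 rad
cos θ = -0.899558, sin θ = 0.436802 (intermediates below are computed at full precision and shown rounded to 5 d.p.)
v1: (-2.5,-1) → rotate → (2.68570,-0.19245) → ×s → (3.13868,-0.22491) → (3.14,-0.22)
v2: (2,2.5) → rotate → (-2.89112,-1.37529) → ×s → (-3.37876,-1.60726) → (-3.38,-1.61)
v3: (-1,5) → rotate → (-1.28445,-4.93459) → ×s → (-1.50110,-5.76689) → (-1.50,-5.77)

Cross-section at z=11.5: (3.14,-0.22) (-3.38,-1.61) (-1.50,-5.77)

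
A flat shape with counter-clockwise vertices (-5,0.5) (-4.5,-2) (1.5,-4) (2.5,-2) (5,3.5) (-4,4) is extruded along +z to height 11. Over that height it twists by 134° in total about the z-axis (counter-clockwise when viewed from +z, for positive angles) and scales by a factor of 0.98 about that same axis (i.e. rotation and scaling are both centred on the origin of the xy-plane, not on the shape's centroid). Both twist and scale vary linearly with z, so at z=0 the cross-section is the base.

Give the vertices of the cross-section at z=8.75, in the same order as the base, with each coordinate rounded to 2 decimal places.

t = z/height = 8.75/11 = 0.795455
s = 1 + (scale-1)·z/height = 1 + (0.98-1)·8.75/11 = 0.984091
θ = twist·z/height = 134°·8.75/11 = 106.5909° = 1.860362 rad
cos θ = -0.285536, sin θ = 0.958368 (intermediates below are computed at full precision and shown rounded to 5 d.p.)
v1: (-5,0.5) → rotate → (0.94850,-4.93461) → ×s → (0.93341,-4.85610) → (0.93,-4.86)
v2: (-4.5,-2) → rotate → (3.20165,-3.74158) → ×s → (3.15071,-3.68206) → (3.15,-3.68)
v3: (1.5,-4) → rotate → (3.40517,2.57970) → ×s → (3.35099,2.53866) → (3.35,2.54)
v4: (2.5,-2) → rotate → (1.20290,2.96699) → ×s → (1.18376,2.91979) → (1.18,2.92)
v5: (5,3.5) → rotate → (-4.78197,3.79246) → ×s → (-4.70589,3.73213) → (-4.71,3.73)
v6: (-4,4) → rotate → (-2.69133,-4.97562) → ×s → (-2.64851,-4.89646) → (-2.65,-4.90)

Cross-section at z=8.75: (0.93,-4.86) (3.15,-3.68) (3.35,2.54) (1.18,2.92) (-4.71,3.73) (-2.65,-4.90)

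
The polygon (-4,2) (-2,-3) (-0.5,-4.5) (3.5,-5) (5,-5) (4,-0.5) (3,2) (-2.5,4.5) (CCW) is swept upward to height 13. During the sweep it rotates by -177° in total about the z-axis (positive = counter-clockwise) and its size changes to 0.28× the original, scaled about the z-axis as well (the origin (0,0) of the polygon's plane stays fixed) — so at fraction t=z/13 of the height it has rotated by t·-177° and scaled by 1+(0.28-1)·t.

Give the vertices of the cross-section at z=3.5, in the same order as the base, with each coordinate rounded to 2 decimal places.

Cross-section at z=3.5: (-0.98,3.47) (-2.87,-0.44) (-2.95,-2.15) (-1.08,-4.80) (-0.26,-5.69) (1.87,-2.65) (2.82,-0.70) (1.32,3.93)

t = z/height = 3.5/13 = 0.269231
s = 1 + (scale-1)·z/height = 1 + (0.28-1)·3.5/13 = 0.806154
θ = twist·z/height = -177°·3.5/13 = -47.6538° = -0.831717 rad
cos θ = 0.673608, sin θ = -0.739089 (intermediates below are computed at full precision and shown rounded to 5 d.p.)
v1: (-4,2) → rotate → (-1.21625,4.30357) → ×s → (-0.98049,3.46934) → (-0.98,3.47)
v2: (-2,-3) → rotate → (-3.56448,-0.54265) → ×s → (-2.87352,-0.43746) → (-2.87,-0.44)
v3: (-0.5,-4.5) → rotate → (-3.66270,-2.66169) → ×s → (-2.95270,-2.14573) → (-2.95,-2.15)
v4: (3.5,-5) → rotate → (-1.33782,-5.95485) → ×s → (-1.07848,-4.80053) → (-1.08,-4.80)
v5: (5,-5) → rotate → (-0.32740,-7.06348) → ×s → (-0.26394,-5.69425) → (-0.26,-5.69)
v6: (4,-0.5) → rotate → (2.32489,-3.29316) → ×s → (1.87422,-2.65479) → (1.87,-2.65)
v7: (3,2) → rotate → (3.49900,-0.87005) → ×s → (2.82073,-0.70139) → (2.82,-0.70)
v8: (-2.5,4.5) → rotate → (1.64188,4.87896) → ×s → (1.32361,3.93319) → (1.32,3.93)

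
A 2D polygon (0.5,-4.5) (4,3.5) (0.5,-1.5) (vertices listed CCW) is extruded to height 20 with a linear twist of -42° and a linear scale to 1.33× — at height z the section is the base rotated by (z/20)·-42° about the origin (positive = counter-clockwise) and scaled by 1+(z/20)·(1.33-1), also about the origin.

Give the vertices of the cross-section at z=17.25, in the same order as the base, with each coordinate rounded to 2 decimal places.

Cross-section at z=17.25: (-2.90,-5.04) (6.80,0.59) (-0.62,-1.93)

t = z/height = 17.25/20 = 0.8625
s = 1 + (scale-1)·z/height = 1 + (1.33-1)·17.25/20 = 1.284625
θ = twist·z/height = -42°·17.25/20 = -36.2250° = -0.632246 rad
cos θ = 0.806703, sin θ = -0.590958 (intermediates below are computed at full precision and shown rounded to 5 d.p.)
v1: (0.5,-4.5) → rotate → (-2.25596,-3.92564) → ×s → (-2.89806,-5.04298) → (-2.90,-5.04)
v2: (4,3.5) → rotate → (5.29516,0.45963) → ×s → (6.80230,0.59045) → (6.80,0.59)
v3: (0.5,-1.5) → rotate → (-0.48309,-1.50553) → ×s → (-0.62058,-1.93404) → (-0.62,-1.93)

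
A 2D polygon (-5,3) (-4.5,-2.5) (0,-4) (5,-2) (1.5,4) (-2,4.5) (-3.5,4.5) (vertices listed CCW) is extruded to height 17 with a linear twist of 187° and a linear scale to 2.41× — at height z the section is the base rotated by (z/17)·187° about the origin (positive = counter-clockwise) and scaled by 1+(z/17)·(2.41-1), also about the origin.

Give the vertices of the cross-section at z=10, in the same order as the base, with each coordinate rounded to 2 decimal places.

t = z/height = 10/17 = 0.588235
s = 1 + (scale-1)·z/height = 1 + (2.41-1)·10/17 = 1.829412
θ = twist·z/height = 187°·10/17 = 110.0000° = 1.919862 rad
cos θ = -0.342020, sin θ = 0.939693 (intermediates below are computed at full precision and shown rounded to 5 d.p.)
v1: (-5,3) → rotate → (-1.10898,-5.72452) → ×s → (-2.02878,-10.47251) → (-2.03,-10.47)
v2: (-4.5,-2.5) → rotate → (3.88832,-3.37357) → ×s → (7.11334,-6.17164) → (7.11,-6.17)
v3: (0,-4) → rotate → (3.75877,1.36808) → ×s → (6.87634,2.50278) → (6.88,2.50)
v4: (5,-2) → rotate → (0.16928,5.38250) → ×s → (0.30969,9.84682) → (0.31,9.85)
v5: (1.5,4) → rotate → (-4.27180,0.04146) → ×s → (-7.81488,0.07584) → (-7.81,0.08)
v6: (-2,4.5) → rotate → (-3.54458,-3.41848) → ×s → (-6.48449,-6.25380) → (-6.48,-6.25)
v7: (-3.5,4.5) → rotate → (-3.03155,-4.82801) → ×s → (-5.54595,-8.83243) → (-5.55,-8.83)

Cross-section at z=10: (-2.03,-10.47) (7.11,-6.17) (6.88,2.50) (0.31,9.85) (-7.81,0.08) (-6.48,-6.25) (-5.55,-8.83)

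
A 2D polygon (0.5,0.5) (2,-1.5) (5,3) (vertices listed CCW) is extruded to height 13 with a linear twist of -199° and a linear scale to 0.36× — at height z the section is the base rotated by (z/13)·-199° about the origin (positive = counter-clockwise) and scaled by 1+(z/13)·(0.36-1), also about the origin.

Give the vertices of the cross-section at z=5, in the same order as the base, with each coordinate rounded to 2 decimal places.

t = z/height = 5/13 = 0.384615
s = 1 + (scale-1)·z/height = 1 + (0.36-1)·5/13 = 0.753846
θ = twist·z/height = -199°·5/13 = -76.5385° = -1.335848 rad
cos θ = 0.232793, sin θ = -0.972526 (intermediates below are computed at full precision and shown rounded to 5 d.p.)
v1: (0.5,0.5) → rotate → (0.60266,-0.36987) → ×s → (0.45431,-0.27882) → (0.45,-0.28)
v2: (2,-1.5) → rotate → (-0.99320,-2.29424) → ×s → (-0.74872,-1.72951) → (-0.75,-1.73)
v3: (5,3) → rotate → (4.08154,-4.16425) → ×s → (3.07685,-3.13921) → (3.08,-3.14)

Cross-section at z=5: (0.45,-0.28) (-0.75,-1.73) (3.08,-3.14)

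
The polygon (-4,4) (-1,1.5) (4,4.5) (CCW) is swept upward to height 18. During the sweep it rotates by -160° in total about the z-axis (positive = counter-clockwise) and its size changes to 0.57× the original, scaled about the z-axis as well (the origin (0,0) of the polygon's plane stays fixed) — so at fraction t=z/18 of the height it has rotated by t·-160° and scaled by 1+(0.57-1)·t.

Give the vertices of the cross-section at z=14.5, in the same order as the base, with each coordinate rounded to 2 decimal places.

Cross-section at z=14.5: (3.68,0.39) (1.17,-0.11) (0.65,-3.88)

t = z/height = 14.5/18 = 0.805556
s = 1 + (scale-1)·z/height = 1 + (0.57-1)·14.5/18 = 0.653611
θ = twist·z/height = -160°·14.5/18 = -128.8889° = -2.249535 rad
cos θ = -0.627812, sin θ = -0.778365 (intermediates below are computed at full precision and shown rounded to 5 d.p.)
v1: (-4,4) → rotate → (5.62471,0.60221) → ×s → (3.67637,0.39361) → (3.68,0.39)
v2: (-1,1.5) → rotate → (1.79536,-0.16335) → ×s → (1.17347,-0.10677) → (1.17,-0.11)
v3: (4,4.5) → rotate → (0.99139,-5.93861) → ×s → (0.64799,-3.88154) → (0.65,-3.88)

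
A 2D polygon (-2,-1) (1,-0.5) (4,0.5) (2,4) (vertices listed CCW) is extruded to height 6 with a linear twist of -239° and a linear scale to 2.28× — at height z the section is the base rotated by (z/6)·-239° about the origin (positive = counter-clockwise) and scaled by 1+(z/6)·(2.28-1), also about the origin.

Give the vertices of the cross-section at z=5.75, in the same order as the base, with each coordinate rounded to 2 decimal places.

Cross-section at z=5.75: (4.60,-1.90) (-0.62,2.41) (-6.68,6.00) (-9.65,-2.48)

t = z/height = 5.75/6 = 0.958333
s = 1 + (scale-1)·z/height = 1 + (2.28-1)·5.75/6 = 2.226667
θ = twist·z/height = -239°·5.75/6 = -229.0417° = -3.997531 rad
cos θ = -0.655510, sin θ = 0.755186 (intermediates below are computed at full precision and shown rounded to 5 d.p.)
v1: (-2,-1) → rotate → (2.06621,-0.85486) → ×s → (4.60075,-1.90349) → (4.60,-1.90)
v2: (1,-0.5) → rotate → (-0.27792,1.08294) → ×s → (-0.61883,2.41135) → (-0.62,2.41)
v3: (4,0.5) → rotate → (-2.99963,2.69299) → ×s → (-6.67918,5.99639) → (-6.68,6.00)
v4: (2,4) → rotate → (-4.33177,-1.11167) → ×s → (-9.64540,-2.47531) → (-9.65,-2.48)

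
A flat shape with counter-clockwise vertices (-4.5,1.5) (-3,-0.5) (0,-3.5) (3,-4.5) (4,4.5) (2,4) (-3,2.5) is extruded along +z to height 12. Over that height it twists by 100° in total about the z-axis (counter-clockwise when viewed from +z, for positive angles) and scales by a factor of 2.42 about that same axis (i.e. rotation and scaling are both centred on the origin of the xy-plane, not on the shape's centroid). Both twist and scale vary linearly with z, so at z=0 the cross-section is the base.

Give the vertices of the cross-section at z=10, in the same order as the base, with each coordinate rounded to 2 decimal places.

t = z/height = 10/12 = 0.833333
s = 1 + (scale-1)·z/height = 1 + (2.42-1)·10/12 = 2.183333
θ = twist·z/height = 100°·10/12 = 83.3333° = 1.454441 rad
cos θ = 0.116093, sin θ = 0.993238 (intermediates below are computed at full precision and shown rounded to 5 d.p.)
v1: (-4.5,1.5) → rotate → (-2.01228,-4.29543) → ×s → (-4.39347,-9.37836) → (-4.39,-9.38)
v2: (-3,-0.5) → rotate → (0.14834,-3.03776) → ×s → (0.32388,-6.63245) → (0.32,-6.63)
v3: (0,-3.5) → rotate → (3.47633,-0.40633) → ×s → (7.59000,-0.88714) → (7.59,-0.89)
v4: (3,-4.5) → rotate → (4.81785,2.45730) → ×s → (10.51898,5.36510) → (10.52,5.37)
v5: (4,4.5) → rotate → (-4.00520,4.49537) → ×s → (-8.74469,9.81489) → (-8.74,9.81)
v6: (2,4) → rotate → (-3.74077,2.45085) → ×s → (-8.16734,5.35102) → (-8.17,5.35)
v7: (-3,2.5) → rotate → (-2.83137,-2.68948) → ×s → (-6.18183,-5.87204) → (-6.18,-5.87)

Cross-section at z=10: (-4.39,-9.38) (0.32,-6.63) (7.59,-0.89) (10.52,5.37) (-8.74,9.81) (-8.17,5.35) (-6.18,-5.87)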